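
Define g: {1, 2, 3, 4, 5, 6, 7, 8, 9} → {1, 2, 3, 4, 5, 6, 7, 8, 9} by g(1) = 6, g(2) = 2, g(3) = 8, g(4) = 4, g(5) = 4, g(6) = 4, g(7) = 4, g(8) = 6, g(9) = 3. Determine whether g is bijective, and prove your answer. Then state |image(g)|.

g(4) = 4 = g(5) with 4 ≠ 5, so g is not injective, hence not bijective.
The image of g is {2, 3, 4, 6, 8}, which has 5 elements.

5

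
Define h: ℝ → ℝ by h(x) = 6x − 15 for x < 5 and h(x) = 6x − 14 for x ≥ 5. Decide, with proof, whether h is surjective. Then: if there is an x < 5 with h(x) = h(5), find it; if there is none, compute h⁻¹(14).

29/6

Both pieces are strictly increasing (slopes 6 and 6), so each is injective on its own interval.
The left piece maps (−∞, 5) onto (−∞, 15); the right piece maps [5, ∞) onto [16, ∞).
The union (−∞, 15) ∪ [16, ∞) omits the interval between 15 and 16; in particular 15 has no preimage. So h is not surjective.
Because the two images are disjoint, no x < 5 has h(x) = h(5), so we compute h⁻¹(14): 14 lies in (−∞, 15), so solve 6x − 15 = 14: x = (14 + 15)/6 = 29/6.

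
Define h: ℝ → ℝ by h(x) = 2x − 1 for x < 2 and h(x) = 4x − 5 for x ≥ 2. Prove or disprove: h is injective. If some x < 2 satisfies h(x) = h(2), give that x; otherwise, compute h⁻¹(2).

3/2

Both pieces are strictly increasing (slopes 2 and 4), so each is injective on its own interval.
The left piece maps (−∞, 2) onto (−∞, 3); the right piece maps [2, ∞) onto [3, ∞).
These images are disjoint, so no value is attained by both pieces. Thus h is injective.
Because the two images are disjoint, no x < 2 has h(x) = h(2), so we compute h⁻¹(2): 2 lies in (−∞, 3), so solve 2x − 1 = 2: x = (2 + 1)/2 = 3/2.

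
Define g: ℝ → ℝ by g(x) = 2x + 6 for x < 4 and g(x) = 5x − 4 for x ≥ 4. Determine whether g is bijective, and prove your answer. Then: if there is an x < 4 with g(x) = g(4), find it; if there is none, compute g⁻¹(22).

26/5

Both pieces are strictly increasing (slopes 2 and 5), so each is injective on its own interval.
The left piece maps (−∞, 4) onto (−∞, 14); the right piece maps [4, ∞) onto [16, ∞).
The images leave a gap (14 has no preimage), so g is not surjective, hence not bijective.
Because the two images are disjoint, no x < 4 has g(x) = g(4), so we compute g⁻¹(22): 22 lies in [16, ∞), so solve 5x − 4 = 22: x = (22 + 4)/5 = 26/5.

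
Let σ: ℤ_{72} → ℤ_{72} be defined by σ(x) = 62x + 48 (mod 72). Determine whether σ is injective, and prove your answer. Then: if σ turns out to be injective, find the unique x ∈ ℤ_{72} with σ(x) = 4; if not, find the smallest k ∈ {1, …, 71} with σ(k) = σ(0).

We have gcd(62, 72) = 2 > 1. Taking s = 0 and t = 36: σ(0) = 48 and σ(36) = 62·36 + 48 = 2280 ≡ 48 (mod 72).
So σ(0) = σ(36) while 0 ≠ 36, thus σ is not injective.
Since σ is not injective, we find the least positive k with σ(k) = σ(0): this means 62k ≡ 0 (mod 72), i.e. 72 ∣ 62k. Since gcd(62, 72) = 2, dividing through by 2 this holds exactly when 36 ∣ 31k, and as gcd(31, 36) = 1, exactly when 36 ∣ k.
The smallest positive such k is 36.

36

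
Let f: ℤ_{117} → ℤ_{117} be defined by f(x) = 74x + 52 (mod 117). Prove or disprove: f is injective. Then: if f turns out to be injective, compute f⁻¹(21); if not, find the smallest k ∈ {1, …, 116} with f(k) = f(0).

Suppose f(x_1) = f(x_2) in ℤ_{117}. Then 74x_1 + 52 ≡ 74x_2 + 52 (mod 117), hence 74(x_1 − x_2) ≡ 0 (mod 117).
Since gcd(74, 117) = 1, 74 is invertible modulo 117, therefore x_1 − x_2 ≡ 0 (mod 117), i.e. x_1 = x_2.
Hence f is injective.
We now compute 74⁻¹ mod 117 explicitly. Euclid's algorithm: 117 = 1·74 + 43, 74 = 1·43 + 31, 43 = 1·31 + 12, 31 = 2·12 + 7, 12 = 1·7 + 5, 7 = 1·5 + 2, 5 = 2·2 + 1; back-substituting gives 1 = 68·74 − 43·117, so 74⁻¹ ≡ 68 (mod 117).
Since f is injective, we compute f⁻¹(21): solve 74x + 52 ≡ 21 (mod 117), i.e. 74x ≡ 86 (mod 117).
Multiplying by 74⁻¹ = 68 gives x ≡ 68·86 = 5848 = 49·117 + 115 ≡ 115 (mod 117).
Check: f(115) = 74·115 + 52 = 8562 = 73·117 + 21 ≡ 21 (mod 117).

115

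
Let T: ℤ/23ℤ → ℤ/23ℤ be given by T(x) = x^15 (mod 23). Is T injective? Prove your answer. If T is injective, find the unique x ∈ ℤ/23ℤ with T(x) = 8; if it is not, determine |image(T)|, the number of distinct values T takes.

6

Since 23 is prime, the nonzero elements of ℤ/23ℤ form a cyclic group of order 22.
As gcd(15, 22) = 1, raising to the 15th power is a bijection on this group: if s^15 ≡ t^15 then (st^{−1})^15 = 1, and the only element of order dividing gcd(15, 22) = 1 is 1, so s = t.
With T(0) = 0 this makes T injective on all of ℤ/23ℤ, hence bijective (finite equal-size domain and codomain). In particular T is injective.
Since T is injective, we find the preimage of 8. The inverse of x ↦ x^15 on (ℤ/23ℤ)^× is x ↦ x^3, because 15·3 = 45 = 2·22 + 1 ≡ 1 (mod 22) and x^{22} = 1 for x ≠ 0 (Fermat). So T⁻¹(8) = 8^3 mod 23.
Repeated squaring mod 23: 8^1 ≡ 8, 8^2 ≡ 8² = 64 ≡ 18. Since 3 = 2 + 1, 8^3 ≡ 18·8: 18·8 = 144 ≡ 6. So 8^3 ≡ 6 (mod 23).
Hence T⁻¹(8) = 6.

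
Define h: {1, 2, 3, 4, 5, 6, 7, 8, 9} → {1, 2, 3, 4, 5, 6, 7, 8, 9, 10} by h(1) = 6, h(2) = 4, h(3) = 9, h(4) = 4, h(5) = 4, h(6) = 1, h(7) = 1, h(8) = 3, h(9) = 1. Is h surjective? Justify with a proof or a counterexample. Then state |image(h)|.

5

No element maps to 2, so h is not surjective.
The image of h is {1, 3, 4, 6, 9}, which has 5 elements.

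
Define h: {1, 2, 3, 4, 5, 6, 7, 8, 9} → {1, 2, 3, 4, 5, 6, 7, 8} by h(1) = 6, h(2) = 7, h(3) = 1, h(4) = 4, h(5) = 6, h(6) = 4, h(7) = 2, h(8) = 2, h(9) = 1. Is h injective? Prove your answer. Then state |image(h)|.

5

h(1) = 6 = h(5) with 1 ≠ 5, so h is not injective.
The image of h is {1, 2, 4, 6, 7}, which has 5 elements.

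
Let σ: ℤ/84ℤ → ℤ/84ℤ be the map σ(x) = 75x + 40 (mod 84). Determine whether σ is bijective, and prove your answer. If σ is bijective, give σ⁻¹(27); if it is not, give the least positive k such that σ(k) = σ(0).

By definition, σ is injective when σ(u) = σ(v) forces u = v.
We have gcd(75, 84) = 3 > 1. Taking u = 0 and v = 28: σ(0) = 40 and σ(28) = 75·28 + 40 = 2140 ≡ 40 (mod 84).
So σ(0) = σ(28) while 0 ≠ 28, thus σ is not injective, hence not bijective.
Since σ is not bijective, we find the least positive k with σ(k) = σ(0): this means 75k ≡ 0 (mod 84), i.e. 84 ∣ 75k. Since gcd(75, 84) = 3, dividing through by 3 this holds exactly when 28 ∣ 25k, and as gcd(25, 28) = 1, exactly when 28 ∣ k.
The smallest positive such k is 28.

28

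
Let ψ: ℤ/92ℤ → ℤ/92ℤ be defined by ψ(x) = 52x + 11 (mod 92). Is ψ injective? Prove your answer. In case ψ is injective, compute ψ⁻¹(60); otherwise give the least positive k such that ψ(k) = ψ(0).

23

Recall: ψ is injective when ψ(s) = ψ(t) forces s = t.
We have gcd(52, 92) = 4 > 1. Taking s = 0 and t = 23: ψ(0) = 11 and ψ(23) = 52·23 + 11 = 1207 ≡ 11 (mod 92).
So ψ(0) = ψ(23) while 0 ≠ 23, so ψ is not injective.
Since ψ is not injective, we find the least positive k with ψ(k) = ψ(0): this means 52k ≡ 0 (mod 92), i.e. 92 ∣ 52k. Since gcd(52, 92) = 4, dividing through by 4 this holds exactly when 23 ∣ 13k, and as gcd(13, 23) = 1, exactly when 23 ∣ k.
The smallest positive such k is 23.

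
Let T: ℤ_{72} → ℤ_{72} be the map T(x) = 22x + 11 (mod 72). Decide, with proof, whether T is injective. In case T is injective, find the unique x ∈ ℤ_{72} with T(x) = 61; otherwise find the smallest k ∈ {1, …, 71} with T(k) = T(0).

36

We have gcd(22, 72) = 2 > 1. Taking u = 0 and v = 36: T(0) = 11 and T(36) = 22·36 + 11 = 803 ≡ 11 (mod 72).
So T(0) = T(36) while 0 ≠ 36, therefore T is not injective.
Since T is not injective, we find the least positive k with T(k) = T(0): this means 22k ≡ 0 (mod 72), i.e. 72 ∣ 22k. Since gcd(22, 72) = 2, dividing through by 2 this holds exactly when 36 ∣ 11k, and as gcd(11, 36) = 1, exactly when 36 ∣ k.
The smallest positive such k is 36.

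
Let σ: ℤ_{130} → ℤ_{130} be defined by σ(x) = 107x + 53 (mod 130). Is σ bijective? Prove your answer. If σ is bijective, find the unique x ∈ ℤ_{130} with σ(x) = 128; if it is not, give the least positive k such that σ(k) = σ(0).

25

Suppose σ(u) = σ(v) in ℤ_{130}. Then 107u + 53 ≡ 107v + 53 (mod 130), therefore 107(u − v) ≡ 0 (mod 130).
Since gcd(107, 130) = 1, 107 is invertible modulo 130, thus u − v ≡ 0 (mod 130), i.e. u = v.
We now compute 107⁻¹ mod 130 explicitly. Euclid's algorithm: 130 = 1·107 + 23, 107 = 4·23 + 15, 23 = 1·15 + 8, 15 = 1·8 + 7, 8 = 1·7 + 1; back-substituting gives 1 = 113·107 − 93·130, so 107⁻¹ ≡ 113 (mod 130).
For any y ∈ ℤ_{130}, x = 113(y − 53) mod 130 satisfies σ(x) = 107·113(y − 53) + 53 ≡ y (since 107·113 ≡ 1 mod 130). So every y has a preimage.
So σ is bijective.
Since σ is bijective, we compute σ⁻¹(128): solve 107x + 53 ≡ 128 (mod 130), i.e. 107x ≡ 75 (mod 130).
Multiplying by 107⁻¹ = 113 gives x ≡ 113·75 = 8475 = 65·130 + 25 ≡ 25 (mod 130).
Check: σ(25) = 107·25 + 53 = 2728 = 20·130 + 128 ≡ 128 (mod 130).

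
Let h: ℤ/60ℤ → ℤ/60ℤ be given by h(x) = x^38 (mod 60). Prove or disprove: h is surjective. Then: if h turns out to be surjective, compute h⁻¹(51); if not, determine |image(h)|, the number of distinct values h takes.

h(2): Repeated squaring mod 60: 2^1 ≡ 2, 2^2 ≡ 2² = 4, 2^4 ≡ 4² = 16, 2^8 ≡ 16² = 256 ≡ 16, 2^16 ≡ 16² = 256 ≡ 16, 2^32 ≡ 16² = 256 ≡ 16. Since 38 = 32 + 4 + 2, 2^38 ≡ 16·16·4: 16·16 = 256 ≡ 16, then 16·4 = 64 ≡ 4. So 2^38 ≡ 4 (mod 60).
h(8): Repeated squaring mod 60: 8^1 ≡ 8, 8^2 ≡ 8² = 64 ≡ 4, 8^4 ≡ 4² = 16, 8^8 ≡ 16² = 256 ≡ 16, 8^16 ≡ 16² = 256 ≡ 16, 8^32 ≡ 16² = 256 ≡ 16. Since 38 = 32 + 4 + 2, 8^38 ≡ 16·16·4: 16·16 = 256 ≡ 16, then 16·4 = 64 ≡ 4. So 8^38 ≡ 4 (mod 60).
So h(2) = h(8) = 4 while 2 ≠ 8, therefore h is not injective.
A non-injective map from the 60-element set ℤ/60ℤ to itself takes at most 59 distinct values, so it cannot be surjective. Hence h is not surjective.
Since h is not surjective, we determine |image(h)|. Computing x^38 mod 60 for each x (by repeated squaring, reducing mod 60 at every step), the values h(0), h(1), …, h(59) are: 0, 1, 4, 9, 16, 25, 36, 49, 4, 21, 40, 1, 24, 49, 16, 45, 16, 49, 24, 1, 40, 21, 4, 49, 36, 25, 16, 9, 4, 1, 0, 1, 4, 9, 16, 25, 36, 49, 4, 21, 40, 1, 24, 49, 16, 45, 16, 49, 24, 1, 40, 21, 4, 49, 36, 25, 16, 9, 4, 1.
The distinct values are {0, 1, 4, 9, 16, 21, 24, 25, 36, 40, 45, 49}; there are 12 of them.

12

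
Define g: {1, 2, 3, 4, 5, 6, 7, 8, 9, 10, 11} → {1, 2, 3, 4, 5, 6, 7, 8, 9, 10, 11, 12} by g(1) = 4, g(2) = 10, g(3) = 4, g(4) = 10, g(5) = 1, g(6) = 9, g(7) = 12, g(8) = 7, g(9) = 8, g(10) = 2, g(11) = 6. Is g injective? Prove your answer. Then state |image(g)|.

9

g(1) = 4 = g(3) with 1 ≠ 3, so g is not injective.
The image of g is {1, 2, 4, 6, 7, 8, 9, 10, 12}, which has 9 elements.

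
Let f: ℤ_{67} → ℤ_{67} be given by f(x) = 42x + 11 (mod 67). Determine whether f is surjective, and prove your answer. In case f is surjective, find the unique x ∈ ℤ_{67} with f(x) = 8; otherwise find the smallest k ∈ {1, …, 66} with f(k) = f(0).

43

By definition, f is surjective if every y in the codomain equals f(x) for some x in the domain.
Since gcd(42, 67) = 1, 42 is invertible modulo 67. Euclid's algorithm: 67 = 1·42 + 25, 42 = 1·25 + 17, 25 = 1·17 + 8, 17 = 2·8 + 1; back-substituting gives 1 = 8·42 − 5·67, so 42⁻¹ ≡ 8 (mod 67).
For any y ∈ ℤ_{67}, x = 8(y − 11) mod 67 satisfies f(x) = 42·8(y − 11) + 11 ≡ y (since 42·8 ≡ 1 mod 67). So every y has a preimage.
So f is surjective.
Since f is surjective, we compute f⁻¹(8): solve 42x + 11 ≡ 8 (mod 67), i.e. 42x ≡ 64 (mod 67).
Multiplying by 42⁻¹ = 8 gives x ≡ 8·64 = 512 = 7·67 + 43 ≡ 43 (mod 67).
Check: f(43) = 42·43 + 11 = 1817 = 27·67 + 8 ≡ 8 (mod 67).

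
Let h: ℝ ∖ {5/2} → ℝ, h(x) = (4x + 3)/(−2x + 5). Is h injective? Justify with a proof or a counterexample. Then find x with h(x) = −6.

Suppose h(s) = h(t). Cross-multiplying: (4s + 3)(−2t + 5) = (4t + 3)(−2s + 5).
Expanding both sides and cancelling the symmetric terms leaves 26·(s − t) = 0. Since 26 ≠ 0, s = t. So h is injective.
Solving h(x) = −6: cross-multiplying gives 4x + 3 = −6(−2x + 5), which rearranges to −8x = −33, so x = 33/8.

33/8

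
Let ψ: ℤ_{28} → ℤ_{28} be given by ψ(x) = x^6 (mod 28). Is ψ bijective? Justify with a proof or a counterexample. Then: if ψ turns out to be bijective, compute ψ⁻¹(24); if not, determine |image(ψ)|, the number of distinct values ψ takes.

4

ψ(1) = 1^6 = 1.
ψ(3): Repeated squaring mod 28: 3^1 ≡ 3, 3^2 ≡ 3² = 9, 3^4 ≡ 9² = 81 ≡ 25. Since 6 = 4 + 2, 3^6 ≡ 25·9: 25·9 = 225 ≡ 1. So 3^6 ≡ 1 (mod 28).
So ψ(1) = ψ(3) = 1 while 1 ≠ 3, so ψ is not injective, hence not bijective.
Since ψ is not bijective, we determine |image(ψ)|. Computing x^6 mod 28 for each x (by repeated squaring, reducing mod 28 at every step), the values ψ(0), ψ(1), …, ψ(27) are: 0, 1, 8, 1, 8, 1, 8, 21, 8, 1, 8, 1, 8, 1, 0, 1, 8, 1, 8, 1, 8, 21, 8, 1, 8, 1, 8, 1.
The distinct values are {0, 1, 8, 21}; there are 4 of them.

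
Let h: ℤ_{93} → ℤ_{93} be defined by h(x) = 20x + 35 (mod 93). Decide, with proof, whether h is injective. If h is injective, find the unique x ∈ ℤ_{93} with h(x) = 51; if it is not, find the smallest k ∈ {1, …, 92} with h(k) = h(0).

By definition, injectivity means: for all s, t in the domain, h(s) = h(t) implies s = t.
If h(s) = h(t), then 20s ≡ 20t (mod 93). Because gcd(20, 93) = 1, we may cancel 20 to get s ≡ t (mod 93).
Hence h is injective.
We now compute 20⁻¹ mod 93 explicitly. Euclid's algorithm: 93 = 4·20 + 13, 20 = 1·13 + 7, 13 = 1·7 + 6, 7 = 1·6 + 1; back-substituting gives 1 = 14·20 − 3·93, so 20⁻¹ ≡ 14 (mod 93).
Since h is injective, we compute h⁻¹(51): solve 20x + 35 ≡ 51 (mod 93), i.e. 20x ≡ 16 (mod 93).
Multiplying by 20⁻¹ = 14 gives x ≡ 14·16 = 224 = 2·93 + 38 ≡ 38 (mod 93).
Check: h(38) = 20·38 + 35 = 795 = 8·93 + 51 ≡ 51 (mod 93).

38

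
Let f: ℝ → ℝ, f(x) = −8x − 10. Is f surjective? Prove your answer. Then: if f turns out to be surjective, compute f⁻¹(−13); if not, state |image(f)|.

3/8

For any y ∈ ℝ, x = (y + 10)/(−8) satisfies f(x) = y.
Hence f is surjective.
Since f is surjective, we compute f⁻¹(−13) = (−13 + 10)/(−8) = 3/8.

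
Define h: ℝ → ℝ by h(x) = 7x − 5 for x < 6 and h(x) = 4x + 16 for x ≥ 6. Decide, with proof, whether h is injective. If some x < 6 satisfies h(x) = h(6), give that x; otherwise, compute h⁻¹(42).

Both pieces are strictly increasing (slopes 7 and 4), so each is injective on its own interval.
The left piece maps (−∞, 6) onto (−∞, 37); the right piece maps [6, ∞) onto [40, ∞).
These images are disjoint, so no value is attained by both pieces. Thus h is injective.
Because the two images are disjoint, no x < 6 has h(x) = h(6), so we compute h⁻¹(42): 42 lies in [40, ∞), so solve 4x + 16 = 42: x = (42 − 16)/4 = 13/2.

13/2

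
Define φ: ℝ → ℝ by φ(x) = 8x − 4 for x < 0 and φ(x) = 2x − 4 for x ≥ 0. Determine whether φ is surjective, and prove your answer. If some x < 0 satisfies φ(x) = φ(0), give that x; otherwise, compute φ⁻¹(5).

Both pieces are strictly increasing (slopes 8 and 2), so each is injective on its own interval.
The left piece maps (−∞, 0) onto (−∞, −4); the right piece maps [0, ∞) onto [−4, ∞).
These images together cover ℝ, so φ is surjective.
Because the two images are disjoint, no x < 0 has φ(x) = φ(0), so we compute φ⁻¹(5): 5 lies in [−4, ∞), so solve 2x − 4 = 5: x = (5 + 4)/2 = 9/2.

9/2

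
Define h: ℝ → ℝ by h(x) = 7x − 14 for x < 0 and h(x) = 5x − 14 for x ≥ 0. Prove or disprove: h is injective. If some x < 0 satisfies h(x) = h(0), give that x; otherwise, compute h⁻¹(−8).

Both pieces are strictly increasing (slopes 7 and 5), so each is injective on its own interval.
The left piece maps (−∞, 0) onto (−∞, −14); the right piece maps [0, ∞) onto [−14, ∞).
These images are disjoint, so no value is attained by both pieces. Therefore h is injective.
Because the two images are disjoint, no x < 0 has h(x) = h(0), so we compute h⁻¹(−8): −8 lies in [−14, ∞), so solve 5x − 14 = −8: x = (−8 + 14)/5 = 6/5.

6/5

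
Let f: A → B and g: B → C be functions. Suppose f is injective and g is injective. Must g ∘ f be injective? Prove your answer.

Suppose (g ∘ f)(a) = (g ∘ f)(b), i.e. g(f(a)) = g(f(b)).
Since g is injective, f(a) = f(b). Since f is injective, a = b. Thus g ∘ f is injective.

injective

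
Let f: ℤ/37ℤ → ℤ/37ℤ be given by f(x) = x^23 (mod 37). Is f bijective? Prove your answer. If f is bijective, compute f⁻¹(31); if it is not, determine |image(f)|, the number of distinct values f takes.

6

Since 37 is prime, the nonzero elements of ℤ/37ℤ form a cyclic group of order 36.
As gcd(23, 36) = 1, raising to the 23rd power is a bijection on this group: if s^23 ≡ t^23 then (st^{−1})^23 = 1, and the only element of order dividing gcd(23, 36) = 1 is 1, so s = t.
With f(0) = 0 this makes f injective on all of ℤ/37ℤ, hence bijective (finite equal-size domain and codomain). In particular f is bijective.
Since f is bijective, we find the preimage of 31. The inverse of x ↦ x^23 on (ℤ/37ℤ)^× is x ↦ x^11, because 23·11 = 253 = 7·36 + 1 ≡ 1 (mod 36) and x^{36} = 1 for x ≠ 0 (Fermat). So f⁻¹(31) = 31^11 mod 37.
Repeated squaring mod 37: 31^1 ≡ 31, 31^2 ≡ 31² = 961 ≡ 36, 31^4 ≡ 36² = 1296 ≡ 1, 31^8 ≡ 1² = 1. Since 11 = 8 + 2 + 1, 31^11 ≡ 1·36·31: 1·36 = 36, then 36·31 = 1116 ≡ 6. So 31^11 ≡ 6 (mod 37).
Hence f⁻¹(31) = 6.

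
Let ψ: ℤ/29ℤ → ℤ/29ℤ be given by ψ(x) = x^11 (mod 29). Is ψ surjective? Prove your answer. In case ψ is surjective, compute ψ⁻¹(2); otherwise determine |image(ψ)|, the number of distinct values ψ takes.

10

Since 29 is prime, the nonzero elements of ℤ/29ℤ form a cyclic group of order 28.
As gcd(11, 28) = 1, raising to the 11th power is a bijection on this group: if u^11 ≡ v^11 then (uv^{−1})^11 = 1, and the only element of order dividing gcd(11, 28) = 1 is 1, so u = v.
With ψ(0) = 0 this makes ψ injective on all of ℤ/29ℤ, hence bijective (finite equal-size domain and codomain). In particular ψ is surjective.
Since ψ is surjective, we find the preimage of 2. The inverse of x ↦ x^11 on (ℤ/29ℤ)^× is x ↦ x^23, because 11·23 = 253 = 9·28 + 1 ≡ 1 (mod 28) and x^{28} = 1 for x ≠ 0 (Fermat). So ψ⁻¹(2) = 2^23 mod 29.
Repeated squaring mod 29: 2^1 ≡ 2, 2^2 ≡ 2² = 4, 2^4 ≡ 4² = 16, 2^8 ≡ 16² = 256 ≡ 24, 2^16 ≡ 24² = 576 ≡ 25. Since 23 = 16 + 4 + 2 + 1, 2^23 ≡ 25·16·4·2: 25·16 = 400 ≡ 23, then 23·4 = 92 ≡ 5, then 5·2 = 10. So 2^23 ≡ 10 (mod 29).
Hence ψ⁻¹(2) = 10.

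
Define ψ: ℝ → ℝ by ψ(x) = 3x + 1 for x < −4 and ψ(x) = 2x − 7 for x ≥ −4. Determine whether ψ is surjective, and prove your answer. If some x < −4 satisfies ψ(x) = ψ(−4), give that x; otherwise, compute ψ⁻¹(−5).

Both pieces are strictly increasing (slopes 3 and 2), so each is injective on its own interval.
The left piece maps (−∞, −4) onto (−∞, −11); the right piece maps [−4, ∞) onto [−15, ∞).
The union (−∞, −11) ∪ [−15, ∞) covers ℝ, so ψ is surjective.
For the follow-up: the images overlap, so an x < −4 with ψ(x) = ψ(−4) exists. ψ(−4) = −15; solving 3x + 1 = −15 for x < −4 gives x = (−15 − 1)/3 = −16/3.

-16/3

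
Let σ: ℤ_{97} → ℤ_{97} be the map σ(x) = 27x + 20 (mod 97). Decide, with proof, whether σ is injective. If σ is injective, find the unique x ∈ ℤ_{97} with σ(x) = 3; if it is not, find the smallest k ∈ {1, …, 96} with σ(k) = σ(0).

82

If σ(a) = σ(b), then 27a ≡ 27b (mod 97). Because gcd(27, 97) = 1, we may cancel 27 to get a ≡ b (mod 97).
So σ is injective.
We now compute 27⁻¹ mod 97 explicitly. Euclid's algorithm: 97 = 3·27 + 16, 27 = 1·16 + 11, 16 = 1·11 + 5, 11 = 2·5 + 1; back-substituting gives 1 = 18·27 − 5·97, so 27⁻¹ ≡ 18 (mod 97).
Since σ is injective, we compute σ⁻¹(3): solve 27x + 20 ≡ 3 (mod 97), i.e. 27x ≡ 80 (mod 97).
Multiplying by 27⁻¹ = 18 gives x ≡ 18·80 = 1440 = 14·97 + 82 ≡ 82 (mod 97).
Check: σ(82) = 27·82 + 20 = 2234 = 23·97 + 3 ≡ 3 (mod 97).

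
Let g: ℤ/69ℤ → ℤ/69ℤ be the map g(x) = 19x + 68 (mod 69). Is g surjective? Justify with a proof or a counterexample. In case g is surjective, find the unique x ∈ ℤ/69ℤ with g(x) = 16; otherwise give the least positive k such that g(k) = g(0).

59

Since gcd(19, 69) = 1, 19 is invertible modulo 69. Euclid's algorithm: 69 = 3·19 + 12, 19 = 1·12 + 7, 12 = 1·7 + 5, 7 = 1·5 + 2, 5 = 2·2 + 1; back-substituting gives 1 = 40·19 − 11·69, so 19⁻¹ ≡ 40 (mod 69).
Then y ↦ 40(y − 68) is a two-sided inverse to g, so every y ∈ ℤ/69ℤ has a preimage.
Thus g is surjective.
Since g is surjective, we find g⁻¹(16): we need 19x ≡ 16 − 68 ≡ 17 (mod 69). Using 19⁻¹ = 40: x ≡ 40·17 = 680 = 9·69 + 59, so x = 59.
Check: g(59) = 19·59 + 68 = 1189 = 17·69 + 16 ≡ 16 (mod 69).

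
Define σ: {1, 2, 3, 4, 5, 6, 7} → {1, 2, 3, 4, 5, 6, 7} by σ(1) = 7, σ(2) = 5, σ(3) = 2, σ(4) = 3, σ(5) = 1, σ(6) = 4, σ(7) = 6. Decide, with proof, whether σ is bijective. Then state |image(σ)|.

7

The values 7, 5, 2, 3, 1, 4, 6 are a permutation of {1, 2, 3, 4, 5, 6, 7}: each element appears exactly once.
So σ is injective and surjective, hence bijective.
The image of σ is {1, 2, 3, 4, 5, 6, 7}, which has 7 elements.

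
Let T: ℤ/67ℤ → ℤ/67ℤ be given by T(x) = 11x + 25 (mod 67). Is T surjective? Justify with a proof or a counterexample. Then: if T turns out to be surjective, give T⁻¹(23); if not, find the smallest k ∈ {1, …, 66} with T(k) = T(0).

Since gcd(11, 67) = 1, 11 is invertible modulo 67. Euclid's algorithm: 67 = 6·11 + 1; back-substituting gives 1 = 61·11 − 10·67, so 11⁻¹ ≡ 61 (mod 67).
Then y ↦ 61(y − 25) is a two-sided inverse to T, so every y ∈ ℤ/67ℤ has a preimage.
So T is surjective.
Since T is surjective, we compute T⁻¹(23): solve 11x + 25 ≡ 23 (mod 67), i.e. 11x ≡ 65 (mod 67).
Multiplying by 11⁻¹ = 61 gives x ≡ 61·65 = 3965 = 59·67 + 12 ≡ 12 (mod 67).
Check: T(12) = 11·12 + 25 = 157 = 2·67 + 23 ≡ 23 (mod 67).

12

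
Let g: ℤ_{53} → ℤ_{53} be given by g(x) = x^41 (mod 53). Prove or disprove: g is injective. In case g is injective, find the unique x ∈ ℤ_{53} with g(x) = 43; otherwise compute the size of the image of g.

40

Since 53 is prime, the nonzero elements of ℤ_{53} form a cyclic group of order 52.
As gcd(41, 52) = 1, raising to the 41st power is a bijection on this group: if x_1^41 ≡ x_2^41 then (x_1x_2^{−1})^41 = 1, and the only element of order dividing gcd(41, 52) = 1 is 1, so x_1 = x_2.
With g(0) = 0 this makes g injective on all of ℤ_{53}, hence bijective (finite equal-size domain and codomain). In particular g is injective.
Since g is injective, we find the preimage of 43. The inverse of x ↦ x^41 on (ℤ_{53})^× is x ↦ x^33, because 41·33 = 1353 = 26·52 + 1 ≡ 1 (mod 52) and x^{52} = 1 for x ≠ 0 (Fermat). So g⁻¹(43) = 43^33 mod 53.
Repeated squaring mod 53: 43^1 ≡ 43, 43^2 ≡ 43² = 1849 ≡ 47, 43^4 ≡ 47² = 2209 ≡ 36, 43^8 ≡ 36² = 1296 ≡ 24, 43^16 ≡ 24² = 576 ≡ 46, 43^32 ≡ 46² = 2116 ≡ 49. Since 33 = 32 + 1, 43^33 ≡ 49·43: 49·43 = 2107 ≡ 40. So 43^33 ≡ 40 (mod 53).
Hence g⁻¹(43) = 40.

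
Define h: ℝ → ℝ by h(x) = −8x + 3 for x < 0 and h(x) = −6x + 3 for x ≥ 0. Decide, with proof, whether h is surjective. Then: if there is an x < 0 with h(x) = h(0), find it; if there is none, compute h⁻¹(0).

Both pieces are strictly decreasing (slopes −8 and −6), so each is injective on its own interval.
The left piece maps (−∞, 0) onto (3, ∞); the right piece maps [0, ∞) onto (−∞, 3].
These images together cover ℝ, so h is surjective.
Because the two images are disjoint, no x < 0 has h(x) = h(0), so we compute h⁻¹(0): 0 lies in (−∞, 3], so solve −6x + 3 = 0: x = (0 − 3)/(−6) = 1/2.

1/2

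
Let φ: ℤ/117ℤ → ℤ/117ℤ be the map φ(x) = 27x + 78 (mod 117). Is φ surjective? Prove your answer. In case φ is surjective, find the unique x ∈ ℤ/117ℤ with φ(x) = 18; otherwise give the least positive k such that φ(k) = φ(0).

13

Recall that surjectivity means every element of the codomain has a preimage under φ.
Since gcd(27, 117) = 9, we have 27x ≡ 0 (mod 9) for all x, so φ(x) ≡ 6 (mod 9).
But 0 ≢ 6 (mod 9), so 0 ∈ ℤ/117ℤ has no preimage. Thus φ is not surjective.
Since φ is not surjective, we find the least positive k with φ(k) = φ(0): this means 27k ≡ 0 (mod 117), i.e. 117 ∣ 27k. Since gcd(27, 117) = 9, dividing through by 9 this holds exactly when 13 ∣ 3k, and as gcd(3, 13) = 1, exactly when 13 ∣ k.
The smallest positive such k is 13.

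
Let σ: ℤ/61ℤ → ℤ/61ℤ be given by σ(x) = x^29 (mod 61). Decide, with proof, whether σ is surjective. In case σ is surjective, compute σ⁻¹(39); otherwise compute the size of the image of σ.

36

Since 61 is prime, the nonzero elements of ℤ/61ℤ form a cyclic group of order 60.
As gcd(29, 60) = 1, raising to the 29th power is a bijection on this group: if x_1^29 ≡ x_2^29 then (x_1x_2^{−1})^29 = 1, and the only element of order dividing gcd(29, 60) = 1 is 1, so x_1 = x_2.
With σ(0) = 0 this makes σ injective on all of ℤ/61ℤ, hence bijective (finite equal-size domain and codomain). In particular σ is surjective.
Since σ is surjective, we find the preimage of 39. The inverse of x ↦ x^29 on (ℤ/61ℤ)^× is x ↦ x^29, because 29·29 = 841 = 14·60 + 1 ≡ 1 (mod 60) and x^{60} = 1 for x ≠ 0 (Fermat). So σ⁻¹(39) = 39^29 mod 61.
Repeated squaring mod 61: 39^1 ≡ 39, 39^2 ≡ 39² = 1521 ≡ 57, 39^4 ≡ 57² = 3249 ≡ 16, 39^8 ≡ 16² = 256 ≡ 12, 39^16 ≡ 12² = 144 ≡ 22. Since 29 = 16 + 8 + 4 + 1, 39^29 ≡ 22·12·16·39: 22·12 = 264 ≡ 20, then 20·16 = 320 ≡ 15, then 15·39 = 585 ≡ 36. So 39^29 ≡ 36 (mod 61).
Hence σ⁻¹(39) = 36.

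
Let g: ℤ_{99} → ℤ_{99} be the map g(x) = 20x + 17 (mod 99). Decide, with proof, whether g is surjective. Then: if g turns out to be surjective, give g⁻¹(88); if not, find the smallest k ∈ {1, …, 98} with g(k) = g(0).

Since gcd(20, 99) = 1, 20 is invertible modulo 99. Euclid's algorithm: 99 = 4·20 + 19, 20 = 1·19 + 1; back-substituting gives 1 = 5·20 − 1·99, so 20⁻¹ ≡ 5 (mod 99).
Then y ↦ 5(y − 17) is a two-sided inverse to g, so every y ∈ ℤ_{99} has a preimage.
Therefore g is surjective.
Since g is surjective, we find g⁻¹(88): we need 20x ≡ 88 − 17 ≡ 71 (mod 99). Using 20⁻¹ = 5: x ≡ 5·71 = 355 = 3·99 + 58, so x = 58.
Check: g(58) = 20·58 + 17 = 1177 = 11·99 + 88 ≡ 88 (mod 99).

58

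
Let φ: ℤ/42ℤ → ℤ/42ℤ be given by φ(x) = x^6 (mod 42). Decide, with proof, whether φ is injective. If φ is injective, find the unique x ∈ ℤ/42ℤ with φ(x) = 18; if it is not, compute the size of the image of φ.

φ(2): Repeated squaring mod 42: 2^1 ≡ 2, 2^2 ≡ 2² = 4, 2^4 ≡ 4² = 16. Since 6 = 4 + 2, 2^6 ≡ 16·4: 16·4 = 64 ≡ 22. So 2^6 ≡ 22 (mod 42).
φ(4): Repeated squaring mod 42: 4^1 ≡ 4, 4^2 ≡ 4² = 16, 4^4 ≡ 16² = 256 ≡ 4. Since 6 = 4 + 2, 4^6 ≡ 4·16: 4·16 = 64 ≡ 22. So 4^6 ≡ 22 (mod 42).
So φ(2) = φ(4) = 22 while 2 ≠ 4, hence φ is not injective.
Since φ is not injective, we determine |image(φ)|. Computing x^6 mod 42 for each x (by repeated squaring, reducing mod 42 at every step), the values φ(0), φ(1), …, φ(41) are: 0, 1, 22, 15, 22, 1, 36, 7, 22, 15, 22, 1, 36, 1, 28, 15, 22, 1, 36, 1, 22, 21, 22, 1, 36, 1, 22, 15, 28, 1, 36, 1, 22, 15, 22, 7, 36, 1, 22, 15, 22, 1.
The distinct values are {0, 1, 7, 15, 21, 22, 28, 36}; there are 8 of them.

8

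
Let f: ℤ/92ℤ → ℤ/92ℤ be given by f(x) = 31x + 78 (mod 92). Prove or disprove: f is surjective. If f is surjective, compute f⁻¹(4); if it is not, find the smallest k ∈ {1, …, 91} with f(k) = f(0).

54

Recall that f is surjective if every y in the codomain equals f(x) for some x in the domain.
Since gcd(31, 92) = 1, 31 is invertible modulo 92. Euclid's algorithm: 92 = 2·31 + 30, 31 = 1·30 + 1; back-substituting gives 1 = 3·31 − 1·92, so 31⁻¹ ≡ 3 (mod 92).
For any y ∈ ℤ/92ℤ, x = 3(y − 78) mod 92 satisfies f(x) = 31·3(y − 78) + 78 ≡ y (since 31·3 ≡ 1 mod 92). So every y has a preimage.
So f is surjective.
Since f is surjective, we find f⁻¹(4): we need 31x ≡ 4 − 78 ≡ 18 (mod 92). Using 31⁻¹ = 3: x ≡ 3·18 = 54, so x = 54.
Check: f(54) = 31·54 + 78 = 1752 = 19·92 + 4 ≡ 4 (mod 92).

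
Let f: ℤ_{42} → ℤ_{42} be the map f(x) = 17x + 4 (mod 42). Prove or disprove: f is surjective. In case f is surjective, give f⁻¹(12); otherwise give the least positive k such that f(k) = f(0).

40

Recall: f is surjective if every y in the codomain equals f(x) for some x in the domain.
Since gcd(17, 42) = 1, 17 is invertible modulo 42. Euclid's algorithm: 42 = 2·17 + 8, 17 = 2·8 + 1; back-substituting gives 1 = 5·17 − 2·42, so 17⁻¹ ≡ 5 (mod 42).
For any y ∈ ℤ_{42}, x = 5(y − 4) mod 42 satisfies f(x) = 17·5(y − 4) + 4 ≡ y (since 17·5 ≡ 1 mod 42). So every y has a preimage.
Hence f is surjective.
Since f is surjective, we find f⁻¹(12): we need 17x ≡ 12 − 4 ≡ 8 (mod 42). Using 17⁻¹ = 5: x ≡ 5·8 = 40, so x = 40.
Check: f(40) = 17·40 + 4 = 684 = 16·42 + 12 ≡ 12 (mod 42).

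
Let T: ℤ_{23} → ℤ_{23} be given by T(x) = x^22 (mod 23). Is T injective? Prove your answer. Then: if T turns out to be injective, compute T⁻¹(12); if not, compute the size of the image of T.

T(1) = 1^22 = 1.
T(2): Repeated squaring mod 23: 2^1 ≡ 2, 2^2 ≡ 2² = 4, 2^4 ≡ 4² = 16, 2^8 ≡ 16² = 256 ≡ 3, 2^16 ≡ 3² = 9. Since 22 = 16 + 4 + 2, 2^22 ≡ 9·16·4: 9·16 = 144 ≡ 6, then 6·4 = 24 ≡ 1. So 2^22 ≡ 1 (mod 23).
So T(1) = T(2) = 1 while 1 ≠ 2, thus T is not injective.
Since T is not injective, we determine |image(T)|. Computing x^22 mod 23 for each x (by repeated squaring, reducing mod 23 at every step), the values T(0), T(1), …, T(22) are: 0, 1, 1, 1, 1, 1, 1, 1, 1, 1, 1, 1, 1, 1, 1, 1, 1, 1, 1, 1, 1, 1, 1.
The distinct values are {0, 1}; there are 2 of them.

2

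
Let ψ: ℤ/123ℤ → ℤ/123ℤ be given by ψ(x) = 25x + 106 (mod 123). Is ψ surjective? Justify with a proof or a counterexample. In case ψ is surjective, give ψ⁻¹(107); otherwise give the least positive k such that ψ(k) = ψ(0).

64

Since gcd(25, 123) = 1, 25 is invertible modulo 123. Euclid's algorithm: 123 = 4·25 + 23, 25 = 1·23 + 2, 23 = 11·2 + 1; back-substituting gives 1 = 64·25 − 13·123, so 25⁻¹ ≡ 64 (mod 123).
Then y ↦ 64(y − 106) is a two-sided inverse to ψ, so every y ∈ ℤ/123ℤ has a preimage.
Hence ψ is surjective.
Since ψ is surjective, we find ψ⁻¹(107): we need 25x ≡ 107 − 106 ≡ 1 (mod 123). Using 25⁻¹ = 64: x ≡ 64·1 = 64, so x = 64.
Check: ψ(64) = 25·64 + 106 = 1706 = 13·123 + 107 ≡ 107 (mod 123).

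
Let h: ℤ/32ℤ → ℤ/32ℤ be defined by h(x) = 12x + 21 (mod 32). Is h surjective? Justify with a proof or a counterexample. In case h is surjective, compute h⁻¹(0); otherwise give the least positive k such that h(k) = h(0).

Since gcd(12, 32) = 4, we have 12x ≡ 0 (mod 4) for all x, so h(x) ≡ 1 (mod 4).
But 0 ≢ 1 (mod 4), so 0 ∈ ℤ/32ℤ has no preimage. Hence h is not surjective.
Since h is not surjective, we find the least positive k with h(k) = h(0): this means 12k ≡ 0 (mod 32), i.e. 32 ∣ 12k. Since gcd(12, 32) = 4, dividing through by 4 this holds exactly when 8 ∣ 3k, and as gcd(3, 8) = 1, exactly when 8 ∣ k.
The smallest positive such k is 8.

8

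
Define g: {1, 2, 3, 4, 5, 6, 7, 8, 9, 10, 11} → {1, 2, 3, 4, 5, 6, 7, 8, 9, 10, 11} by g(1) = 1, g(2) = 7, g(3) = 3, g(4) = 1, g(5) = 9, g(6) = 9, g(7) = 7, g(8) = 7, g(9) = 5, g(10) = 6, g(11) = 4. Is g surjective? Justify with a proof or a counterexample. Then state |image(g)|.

No element maps to 2, so g is not surjective.
The image of g is {1, 3, 4, 5, 6, 7, 9}, which has 7 elements.

7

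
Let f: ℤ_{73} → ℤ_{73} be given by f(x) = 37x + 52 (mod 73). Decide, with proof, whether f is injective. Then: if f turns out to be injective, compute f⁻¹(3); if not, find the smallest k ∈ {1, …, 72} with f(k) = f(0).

By definition, f is injective if f(u) = f(v) implies u = v.
If f(u) = f(v), then 37u ≡ 37v (mod 73). Because gcd(37, 73) = 1, we may cancel 37 to get u ≡ v (mod 73).
Thus f is injective.
We now compute 37⁻¹ mod 73 explicitly. Euclid's algorithm: 73 = 1·37 + 36, 37 = 1·36 + 1; back-substituting gives 1 = 2·37 − 1·73, so 37⁻¹ ≡ 2 (mod 73).
Since f is injective, we compute f⁻¹(3): solve 37x + 52 ≡ 3 (mod 73), i.e. 37x ≡ 24 (mod 73).
Multiplying by 37⁻¹ = 2 gives x ≡ 2·24 = 48 ≡ 48 (mod 73).
Check: f(48) = 37·48 + 52 = 1828 = 25·73 + 3 ≡ 3 (mod 73).

48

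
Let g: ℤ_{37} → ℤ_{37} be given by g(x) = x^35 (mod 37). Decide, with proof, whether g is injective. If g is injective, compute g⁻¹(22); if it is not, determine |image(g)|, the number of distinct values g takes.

32

Since 37 is prime, the nonzero elements of ℤ_{37} form a cyclic group of order 36.
As gcd(35, 36) = 1, raising to the 35th power is a bijection on this group: if s^35 ≡ t^35 then (st^{−1})^35 = 1, and the only element of order dividing gcd(35, 36) = 1 is 1, so s = t.
With g(0) = 0 this makes g injective on all of ℤ_{37}, hence bijective (finite equal-size domain and codomain). In particular g is injective.
Since g is injective, we find the preimage of 22. The inverse of x ↦ x^35 on (ℤ_{37})^× is x ↦ x^35, because 35·35 = 1225 = 34·36 + 1 ≡ 1 (mod 36) and x^{36} = 1 for x ≠ 0 (Fermat). So g⁻¹(22) = 22^35 mod 37.
Repeated squaring mod 37: 22^1 ≡ 22, 22^2 ≡ 22² = 484 ≡ 3, 22^4 ≡ 3² = 9, 22^8 ≡ 9² = 81 ≡ 7, 22^16 ≡ 7² = 49 ≡ 12, 22^32 ≡ 12² = 144 ≡ 33. Since 35 = 32 + 2 + 1, 22^35 ≡ 33·3·22: 33·3 = 99 ≡ 25, then 25·22 = 550 ≡ 32. So 22^35 ≡ 32 (mod 37).
Hence g⁻¹(22) = 32.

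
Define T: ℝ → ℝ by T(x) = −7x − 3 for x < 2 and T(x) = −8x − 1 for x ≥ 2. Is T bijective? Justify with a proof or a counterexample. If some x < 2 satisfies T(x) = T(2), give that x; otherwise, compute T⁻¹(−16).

Both pieces are strictly decreasing (slopes −7 and −8), so each is injective on its own interval.
The left piece maps (−∞, 2) onto (−17, ∞); the right piece maps [2, ∞) onto (−∞, −17].
Since −17 = −17, the images partition ℝ: T is injective and surjective, hence bijective.
Because the two images are disjoint, no x < 2 has T(x) = T(2), so we compute T⁻¹(−16): −16 lies in (−17, ∞), so solve −7x − 3 = −16: x = (−16 + 3)/(−7) = 13/7.

13/7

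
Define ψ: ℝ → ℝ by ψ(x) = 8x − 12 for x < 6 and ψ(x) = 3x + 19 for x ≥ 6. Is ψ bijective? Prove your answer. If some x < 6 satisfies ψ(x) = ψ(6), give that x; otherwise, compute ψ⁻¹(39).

Both pieces are strictly increasing (slopes 8 and 3), so each is injective on its own interval.
The left piece maps (−∞, 6) onto (−∞, 36); the right piece maps [6, ∞) onto [37, ∞).
The images leave a gap (36 has no preimage), so ψ is not surjective, hence not bijective.
Because the two images are disjoint, no x < 6 has ψ(x) = ψ(6), so we compute ψ⁻¹(39): 39 lies in [37, ∞), so solve 3x + 19 = 39: x = (39 − 19)/3 = 20/3.

20/3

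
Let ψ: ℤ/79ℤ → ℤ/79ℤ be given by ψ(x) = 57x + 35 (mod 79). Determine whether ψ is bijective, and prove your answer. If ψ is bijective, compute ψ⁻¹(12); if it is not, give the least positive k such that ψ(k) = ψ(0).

Suppose ψ(x_1) = ψ(x_2) in ℤ/79ℤ. Then 57x_1 + 35 ≡ 57x_2 + 35 (mod 79), so 57(x_1 − x_2) ≡ 0 (mod 79).
Since gcd(57, 79) = 1, 57 is invertible modulo 79, hence x_1 − x_2 ≡ 0 (mod 79), i.e. x_1 = x_2.
We now compute 57⁻¹ mod 79 explicitly. Euclid's algorithm: 79 = 1·57 + 22, 57 = 2·22 + 13, 22 = 1·13 + 9, 13 = 1·9 + 4, 9 = 2·4 + 1; back-substituting gives 1 = 61·57 − 44·79, so 57⁻¹ ≡ 61 (mod 79).
For any y ∈ ℤ/79ℤ, x = 61(y − 35) mod 79 satisfies ψ(x) = 57·61(y − 35) + 35 ≡ y (since 57·61 ≡ 1 mod 79). So every y has a preimage.
Hence ψ is bijective.
Since ψ is bijective, we find ψ⁻¹(12): we need 57x ≡ 12 − 35 ≡ 56 (mod 79). Using 57⁻¹ = 61: x ≡ 61·56 = 3416 = 43·79 + 19, so x = 19.
Check: ψ(19) = 57·19 + 35 = 1118 = 14·79 + 12 ≡ 12 (mod 79).

19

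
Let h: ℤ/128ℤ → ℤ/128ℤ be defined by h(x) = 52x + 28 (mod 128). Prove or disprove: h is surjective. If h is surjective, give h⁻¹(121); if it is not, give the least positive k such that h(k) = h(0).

Since gcd(52, 128) = 4, we have 52x ≡ 0 (mod 4) for all x, so h(x) ≡ 0 (mod 4).
But 1 ≢ 0 (mod 4), so 1 ∈ ℤ/128ℤ has no preimage. Thus h is not surjective.
Since h is not surjective, we find the least positive k with h(k) = h(0): this means 52k ≡ 0 (mod 128), i.e. 128 ∣ 52k. Since gcd(52, 128) = 4, dividing through by 4 this holds exactly when 32 ∣ 13k, and as gcd(13, 32) = 1, exactly when 32 ∣ k.
The smallest positive such k is 32.

32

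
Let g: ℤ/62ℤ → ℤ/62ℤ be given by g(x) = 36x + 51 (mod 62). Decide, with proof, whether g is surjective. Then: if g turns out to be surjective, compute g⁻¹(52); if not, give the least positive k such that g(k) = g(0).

31

Since gcd(36, 62) = 2, we have 36x ≡ 0 (mod 2) for all x, so g(x) ≡ 1 (mod 2).
But 0 ≢ 1 (mod 2), so 0 ∈ ℤ/62ℤ has no preimage. So g is not surjective.
Since g is not surjective, we find the least positive k with g(k) = g(0): this means 36k ≡ 0 (mod 62), i.e. 62 ∣ 36k. Since gcd(36, 62) = 2, dividing through by 2 this holds exactly when 31 ∣ 18k, and as gcd(18, 31) = 1, exactly when 31 ∣ k.
The smallest positive such k is 31.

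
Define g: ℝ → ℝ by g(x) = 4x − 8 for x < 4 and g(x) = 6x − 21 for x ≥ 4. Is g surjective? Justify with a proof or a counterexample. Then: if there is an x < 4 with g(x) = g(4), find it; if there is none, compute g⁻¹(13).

11/4

Both pieces are strictly increasing (slopes 4 and 6), so each is injective on its own interval.
The left piece maps (−∞, 4) onto (−∞, 8); the right piece maps [4, ∞) onto [3, ∞).
The union (−∞, 8) ∪ [3, ∞) covers ℝ, so g is surjective.
For the follow-up: the images overlap, so an x < 4 with g(x) = g(4) exists. g(4) = 3; solving 4x − 8 = 3 for x < 4 gives x = (3 + 8)/4 = 11/4.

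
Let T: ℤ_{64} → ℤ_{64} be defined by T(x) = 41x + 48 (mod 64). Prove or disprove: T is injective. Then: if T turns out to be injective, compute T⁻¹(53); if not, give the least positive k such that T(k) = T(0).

61

By definition, T is injective when T(a) = T(b) forces a = b.
If T(a) = T(b), then 41a ≡ 41b (mod 64). Because gcd(41, 64) = 1, we may cancel 41 to get a ≡ b (mod 64).
So T is injective.
We now compute 41⁻¹ mod 64 explicitly. Euclid's algorithm: 64 = 1·41 + 23, 41 = 1·23 + 18, 23 = 1·18 + 5, 18 = 3·5 + 3, 5 = 1·3 + 2, 3 = 1·2 + 1; back-substituting gives 1 = 25·41 − 16·64, so 41⁻¹ ≡ 25 (mod 64).
Since T is injective, we compute T⁻¹(53): solve 41x + 48 ≡ 53 (mod 64), i.e. 41x ≡ 5 (mod 64).
Multiplying by 41⁻¹ = 25 gives x ≡ 25·5 = 125 = 1·64 + 61 ≡ 61 (mod 64).
Check: T(61) = 41·61 + 48 = 2549 = 39·64 + 53 ≡ 53 (mod 64).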